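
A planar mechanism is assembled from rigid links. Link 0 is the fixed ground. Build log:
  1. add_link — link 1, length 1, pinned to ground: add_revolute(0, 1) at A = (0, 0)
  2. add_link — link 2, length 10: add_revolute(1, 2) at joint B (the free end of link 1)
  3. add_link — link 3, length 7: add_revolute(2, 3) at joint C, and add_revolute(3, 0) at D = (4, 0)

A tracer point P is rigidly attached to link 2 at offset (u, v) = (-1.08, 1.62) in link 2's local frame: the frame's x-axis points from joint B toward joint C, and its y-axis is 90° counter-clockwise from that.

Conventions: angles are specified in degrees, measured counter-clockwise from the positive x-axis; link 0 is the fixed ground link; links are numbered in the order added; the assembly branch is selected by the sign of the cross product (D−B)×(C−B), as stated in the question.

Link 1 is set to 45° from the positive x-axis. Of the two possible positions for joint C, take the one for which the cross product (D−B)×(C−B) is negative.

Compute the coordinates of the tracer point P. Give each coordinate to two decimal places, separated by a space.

A=(0,0), D=(4.00,0)
B = A + 1.00·(cos45°, sin45°) = (0.7071, 0.7071)
|BD| = 3.3680
circle(B,10.00) ∩ circle(D,7.00): a=9.2553, h=3.7867
  candidates: C₊=(10.5512,2.4662) cross=12.753; C₋=(8.9611,-4.9383) cross=-12.753
  branch - wants cross < 0 → take C=(8.9611,-4.9383) (cross=-12.753)
ex = (C−B)/|BC| = (0.8254,-0.5645); ey = (0.5645,0.8254)
P = B + -1.08·ex + 1.62·ey = (0.7302,2.6540)

0.73 2.65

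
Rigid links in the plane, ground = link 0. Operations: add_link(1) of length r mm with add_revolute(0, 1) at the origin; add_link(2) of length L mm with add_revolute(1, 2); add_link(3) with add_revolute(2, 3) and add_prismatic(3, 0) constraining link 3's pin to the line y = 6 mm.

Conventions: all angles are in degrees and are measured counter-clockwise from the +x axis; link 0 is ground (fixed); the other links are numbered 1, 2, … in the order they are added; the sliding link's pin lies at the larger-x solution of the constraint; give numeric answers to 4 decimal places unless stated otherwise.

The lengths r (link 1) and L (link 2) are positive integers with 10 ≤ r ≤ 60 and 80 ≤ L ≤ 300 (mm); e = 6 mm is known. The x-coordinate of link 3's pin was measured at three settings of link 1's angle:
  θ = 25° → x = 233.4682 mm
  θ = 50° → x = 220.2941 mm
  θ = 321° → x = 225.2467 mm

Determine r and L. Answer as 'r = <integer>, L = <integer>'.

constraint per measurement: (x − r cos θ)² + (r sin θ − e)² = L²
subtracting the θ₁ and θ₂ equations cancels the r² and L² terms:
r = (x₁² − x₂²) / (2[(x₁cos θ₁ + e sin θ₁) − (x₂cos θ₂ + e sin θ₂)]) = 43.9998 → r = 44
L² = (x₁ − r cos θ₁)² + (r sin θ₁ − e)² = 37635.9818 → L = 194.0000 → L = 194
check at θ₃=321°: x = 225.2467 (printed 225.2467) ✓

r = 44, L = 194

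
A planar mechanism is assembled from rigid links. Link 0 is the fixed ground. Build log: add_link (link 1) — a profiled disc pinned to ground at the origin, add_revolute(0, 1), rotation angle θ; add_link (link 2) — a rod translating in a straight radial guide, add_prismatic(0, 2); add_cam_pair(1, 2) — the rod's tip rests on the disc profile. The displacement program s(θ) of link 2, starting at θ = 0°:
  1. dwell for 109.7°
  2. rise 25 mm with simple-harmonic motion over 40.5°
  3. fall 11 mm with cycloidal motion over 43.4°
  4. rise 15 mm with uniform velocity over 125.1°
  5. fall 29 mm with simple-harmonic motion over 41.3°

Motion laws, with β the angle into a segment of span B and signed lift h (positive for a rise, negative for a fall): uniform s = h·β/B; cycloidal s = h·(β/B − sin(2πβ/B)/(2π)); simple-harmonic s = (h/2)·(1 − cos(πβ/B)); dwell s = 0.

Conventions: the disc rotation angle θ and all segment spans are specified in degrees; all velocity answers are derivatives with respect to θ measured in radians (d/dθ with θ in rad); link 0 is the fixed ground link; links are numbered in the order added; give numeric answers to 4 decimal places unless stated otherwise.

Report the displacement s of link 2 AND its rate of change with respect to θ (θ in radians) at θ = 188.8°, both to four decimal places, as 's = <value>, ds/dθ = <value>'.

seg 1 [0°–109.7°] dwell: s stays 0.0000
seg 2 [109.7°–150.2°] simple-harmonic, h=25: full span → s += 25 → s = 25.0000
seg 3 [150.2°–193.6°] cycloidal, h=-11: θ=188.8° here. β=38.6, B=43.4. -11·(0.8894 − sin(2π·0.8894)/(2π)) = -10.9044 → s = 14.0956
velocity in seg [150.2°–193.6°] (cycloidal), θ in radians: β = 38.6° = 0.6737 rad, B = 43.4° = 0.7575 rad; ds/dθ = (h/B)(1 − cos(2πβ/B)) = ((-11)/0.7575)(1 − cos(2π·0.8894)) = -3.367523 mm/rad

s = 14.0956, ds/dθ = -3.3675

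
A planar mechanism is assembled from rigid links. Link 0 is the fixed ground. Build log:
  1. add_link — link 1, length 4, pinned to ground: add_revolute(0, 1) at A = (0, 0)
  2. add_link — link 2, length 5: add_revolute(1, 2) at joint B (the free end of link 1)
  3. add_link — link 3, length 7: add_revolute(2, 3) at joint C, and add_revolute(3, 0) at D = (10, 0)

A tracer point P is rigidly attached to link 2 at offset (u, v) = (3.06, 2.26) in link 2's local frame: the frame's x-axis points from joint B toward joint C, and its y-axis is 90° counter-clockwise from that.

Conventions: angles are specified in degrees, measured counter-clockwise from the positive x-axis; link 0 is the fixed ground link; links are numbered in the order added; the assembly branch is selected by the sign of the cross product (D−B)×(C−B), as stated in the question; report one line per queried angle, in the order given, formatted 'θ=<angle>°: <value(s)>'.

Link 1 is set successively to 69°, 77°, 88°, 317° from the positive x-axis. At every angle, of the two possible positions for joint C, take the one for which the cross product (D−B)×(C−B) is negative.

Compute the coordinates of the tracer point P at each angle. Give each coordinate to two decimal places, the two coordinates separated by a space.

A=(0,0), D=(10.00,0)
θ=69°: B = A + 4.00·(cos69°, sin69°) = (1.4335, 3.7343)
θ=69°: |BD| = 9.3451
θ=69°: circle(B,5.00) ∩ circle(D,7.00): a=3.3884, h=3.6767
θ=69°:   candidates: C₊=(6.0089,5.7507) cross=34.359; C₋=(3.0704,-0.9901) cross=-34.359
θ=69°:   branch - wants cross < 0 → take C=(3.0704,-0.9901) (cross=-34.359)
θ=69°: ex = (C−B)/|BC| = (0.3274,-0.9449); ey = (0.9449,0.3274)
θ=69°: P = B + 3.06·ex + 2.26·ey = (4.5707,1.5828)
θ=77°: B = A + 4.00·(cos77°, sin77°) = (0.8998, 3.8975)
θ=77°: |BD| = 9.8997
θ=77°: circle(B,5.00) ∩ circle(D,7.00): a=3.7377, h=3.3211
θ=77°:   candidates: C₊=(5.6431,5.4789) cross=32.878; C₋=(3.0281,-0.6269) cross=-32.878
θ=77°:   branch - wants cross < 0 → take C=(3.0281,-0.6269) (cross=-32.878)
θ=77°: ex = (C−B)/|BC| = (0.4257,-0.9049); ey = (0.9049,0.4257)
θ=77°: P = B + 3.06·ex + 2.26·ey = (4.2474,2.0905)
θ=88°: B = A + 4.00·(cos88°, sin88°) = (0.1396, 3.9976)
θ=88°: |BD| = 10.6399
θ=88°: circle(B,5.00) ∩ circle(D,7.00): a=4.1921, h=2.7251
θ=88°:   candidates: C₊=(5.0484,4.9479) cross=28.995; C₋=(3.0008,-0.1029) cross=-28.995
θ=88°:   branch - wants cross < 0 → take C=(3.0008,-0.1029) (cross=-28.995)
θ=88°: ex = (C−B)/|BC| = (0.5722,-0.8201); ey = (0.8201,0.5722)
θ=88°: P = B + 3.06·ex + 2.26·ey = (3.7440,2.7813)
θ=317°: B = A + 4.00·(cos317°, sin317°) = (2.9254, -2.7280)
θ=317°: |BD| = 7.5823
θ=317°: circle(B,5.00) ∩ circle(D,7.00): a=2.2085, h=4.4858
θ=317°:   candidates: C₊=(3.3721,2.2520) cross=34.013; C₋=(6.6000,-6.1188) cross=-34.013
θ=317°:   branch - wants cross < 0 → take C=(6.6000,-6.1188) (cross=-34.013)
θ=317°: ex = (C−B)/|BC| = (0.7349,-0.6782); ey = (0.6782,0.7349)
θ=317°: P = B + 3.06·ex + 2.26·ey = (6.7069,-3.1423)

θ=69°: 4.57 1.58
θ=77°: 4.25 2.09
θ=88°: 3.74 2.78
θ=317°: 6.71 -3.14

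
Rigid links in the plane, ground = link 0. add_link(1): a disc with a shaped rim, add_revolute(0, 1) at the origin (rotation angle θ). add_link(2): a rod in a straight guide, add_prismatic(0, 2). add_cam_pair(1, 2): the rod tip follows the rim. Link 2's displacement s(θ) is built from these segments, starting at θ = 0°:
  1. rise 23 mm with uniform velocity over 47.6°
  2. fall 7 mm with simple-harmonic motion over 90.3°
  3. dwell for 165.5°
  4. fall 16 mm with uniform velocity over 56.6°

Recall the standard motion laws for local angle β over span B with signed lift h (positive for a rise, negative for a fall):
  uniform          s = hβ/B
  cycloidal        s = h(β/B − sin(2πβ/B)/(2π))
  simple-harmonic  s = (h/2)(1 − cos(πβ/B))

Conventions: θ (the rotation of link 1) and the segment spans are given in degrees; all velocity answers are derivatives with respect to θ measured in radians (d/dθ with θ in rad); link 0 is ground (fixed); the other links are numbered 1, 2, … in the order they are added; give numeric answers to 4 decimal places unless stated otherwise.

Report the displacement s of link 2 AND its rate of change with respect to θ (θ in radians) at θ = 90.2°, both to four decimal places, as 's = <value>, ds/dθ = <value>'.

segment 1 (0° to 47.6°, uniform, h = 23) is passed completely: s = 0.0000 + (23) = 23.0000
θ = 90.2° falls in segment 2 (47.6° to 137.9°, simple-harmonic, h = -7): β = 90.2 − 47.6 = 42.6°, B = 90.3°; Δs = -7/2·(1 − cos(π·0.4718)) = -3.1899; s = 23.0000 − 3.1899 = 19.8101
velocity in seg [47.6°–137.9°] (simple-harmonic), θ in radians: β = 42.6° = 0.7435 rad, B = 90.3° = 1.5760 rad; ds/dθ = (πh/(2B)) sin(πβ/B) = (π·(-7)/(2·1.5760)) sin(π·0.4718) = -6.949307 mm/rad

s = 19.8101, ds/dθ = -6.9493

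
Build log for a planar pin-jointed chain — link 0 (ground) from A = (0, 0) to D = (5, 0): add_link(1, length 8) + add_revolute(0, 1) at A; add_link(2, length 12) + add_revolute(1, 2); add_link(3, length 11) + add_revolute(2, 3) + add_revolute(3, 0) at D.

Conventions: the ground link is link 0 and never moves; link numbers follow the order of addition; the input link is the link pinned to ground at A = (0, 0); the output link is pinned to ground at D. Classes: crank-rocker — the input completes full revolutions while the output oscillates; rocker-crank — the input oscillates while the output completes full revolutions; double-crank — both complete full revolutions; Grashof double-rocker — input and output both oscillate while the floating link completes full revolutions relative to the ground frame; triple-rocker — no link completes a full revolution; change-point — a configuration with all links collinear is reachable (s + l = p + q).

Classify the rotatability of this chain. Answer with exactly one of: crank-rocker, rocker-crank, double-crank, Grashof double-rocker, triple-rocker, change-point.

lengths: ground=5, input=8, coupler=12, output=11
sorted: s=5 (shortest), l=12 (longest), p+q=19
s + l = 17 vs p + q = 19
s + l < p + q (Grashof) with shortest = ground link → double-crank

double-crank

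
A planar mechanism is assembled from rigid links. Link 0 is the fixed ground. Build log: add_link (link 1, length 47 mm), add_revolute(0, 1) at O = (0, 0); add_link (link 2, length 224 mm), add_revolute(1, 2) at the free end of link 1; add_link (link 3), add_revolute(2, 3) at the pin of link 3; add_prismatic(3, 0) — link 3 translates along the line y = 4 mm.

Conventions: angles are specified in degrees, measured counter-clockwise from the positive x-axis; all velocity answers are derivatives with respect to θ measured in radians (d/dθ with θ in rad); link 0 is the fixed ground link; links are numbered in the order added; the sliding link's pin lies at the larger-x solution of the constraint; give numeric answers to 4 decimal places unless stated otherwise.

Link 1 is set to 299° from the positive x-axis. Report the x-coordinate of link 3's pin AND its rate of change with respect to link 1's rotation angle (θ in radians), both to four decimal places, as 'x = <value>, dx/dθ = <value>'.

geometry: r = 47 mm, L = 224 mm, e = 4 mm
crank pin P = (r cos θ, r sin θ) = (22.786052, -41.107126)
h = r sin θ − e = -41.107126 − 4 = -45.107126
x = r cos θ + √(L² − h²) = 22.786052 + 219.411365 = 242.197417
dx/dθ = −r sin θ − h·r cos θ/√(L² − h²) (θ in radians; h = -45.107126) = 45.791539

x = 242.1974, dx/dθ = 45.7915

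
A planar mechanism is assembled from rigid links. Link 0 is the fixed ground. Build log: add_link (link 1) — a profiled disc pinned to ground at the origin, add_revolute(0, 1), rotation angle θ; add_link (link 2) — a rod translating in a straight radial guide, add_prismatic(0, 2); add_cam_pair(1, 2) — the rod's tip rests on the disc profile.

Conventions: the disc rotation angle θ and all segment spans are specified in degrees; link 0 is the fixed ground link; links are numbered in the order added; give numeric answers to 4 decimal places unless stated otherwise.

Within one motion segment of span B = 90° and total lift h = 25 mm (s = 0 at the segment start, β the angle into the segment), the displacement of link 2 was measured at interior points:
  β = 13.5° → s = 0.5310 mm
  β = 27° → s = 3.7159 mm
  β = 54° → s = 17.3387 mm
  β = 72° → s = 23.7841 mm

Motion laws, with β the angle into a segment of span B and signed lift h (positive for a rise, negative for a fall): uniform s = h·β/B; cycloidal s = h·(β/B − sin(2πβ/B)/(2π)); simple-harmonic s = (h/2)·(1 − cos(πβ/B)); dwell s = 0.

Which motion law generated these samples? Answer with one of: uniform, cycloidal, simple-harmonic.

candidates at β/B = r: uniform s = h·r (linear in β); cycloidal s = h·(r − sin(2πr)/(2π)); simple-harmonic s = (h/2)(1 − cos(πr))
β=13.5°: printed 0.5310 | uniform 3.7500, cycloidal 0.5310, simple-harmonic 1.3624
β=27°: printed 3.7159 | uniform 7.5000, cycloidal 3.7159, simple-harmonic 5.1527
β=54°: printed 17.3387 | uniform 15.0000, cycloidal 17.3387, simple-harmonic 16.3627
β=72°: printed 23.7841 | uniform 20.0000, cycloidal 23.7841, simple-harmonic 22.6127
only one law matches every sample → cycloidal

cycloidal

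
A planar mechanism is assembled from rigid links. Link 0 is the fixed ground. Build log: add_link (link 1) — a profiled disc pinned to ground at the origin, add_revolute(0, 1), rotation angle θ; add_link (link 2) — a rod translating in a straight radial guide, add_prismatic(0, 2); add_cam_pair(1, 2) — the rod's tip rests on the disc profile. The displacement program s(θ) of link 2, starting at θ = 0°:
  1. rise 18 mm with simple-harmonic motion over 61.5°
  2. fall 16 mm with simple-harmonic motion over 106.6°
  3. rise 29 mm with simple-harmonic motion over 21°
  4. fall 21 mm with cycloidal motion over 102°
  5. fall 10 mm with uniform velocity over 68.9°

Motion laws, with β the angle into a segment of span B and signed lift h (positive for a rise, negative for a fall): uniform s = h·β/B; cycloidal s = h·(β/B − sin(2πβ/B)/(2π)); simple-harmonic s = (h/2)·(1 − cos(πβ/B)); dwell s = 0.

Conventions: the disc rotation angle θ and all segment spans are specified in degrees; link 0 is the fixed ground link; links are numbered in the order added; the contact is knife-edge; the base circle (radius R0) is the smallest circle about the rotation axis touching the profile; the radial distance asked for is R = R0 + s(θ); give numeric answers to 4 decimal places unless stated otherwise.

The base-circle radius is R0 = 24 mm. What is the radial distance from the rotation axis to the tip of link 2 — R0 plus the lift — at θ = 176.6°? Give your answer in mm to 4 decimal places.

seg 1 [0°–61.5°] simple-harmonic, h=18: full span → s += 18 → s = 18.0000
seg 2 [61.5°–168.1°] simple-harmonic, h=-16: full span → s += -16 → s = 2.0000
seg 3 [168.1°–189.1°] simple-harmonic, h=29: θ=176.6° here. β=8.5, B=21. 29/2·(1 − cos(π·0.4048)) = 10.2260 → s = 12.2260
R = R0 + s = 24 + 12.2260 = 36.2260

36.2260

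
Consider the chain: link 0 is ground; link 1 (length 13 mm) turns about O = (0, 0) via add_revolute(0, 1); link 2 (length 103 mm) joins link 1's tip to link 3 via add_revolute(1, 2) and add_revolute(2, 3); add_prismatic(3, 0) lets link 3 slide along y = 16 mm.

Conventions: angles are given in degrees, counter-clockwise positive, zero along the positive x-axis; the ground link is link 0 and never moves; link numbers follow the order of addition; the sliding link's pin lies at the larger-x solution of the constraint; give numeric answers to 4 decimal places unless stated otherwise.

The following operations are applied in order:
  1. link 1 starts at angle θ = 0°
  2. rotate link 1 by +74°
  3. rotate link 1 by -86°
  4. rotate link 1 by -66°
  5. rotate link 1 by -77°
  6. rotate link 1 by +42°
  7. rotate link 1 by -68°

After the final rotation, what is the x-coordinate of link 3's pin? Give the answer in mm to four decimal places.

geometry: r = 13 mm, L = 103 mm, e = 16 mm; θ starts at 0°
rotate link 1 by +74°: θ ← 0° +74° = 74°
rotate link 1 by -86°: θ ← 74° -86° = -12°
rotate link 1 by -66°: θ ← -12° -66° = -78°
rotate link 1 by -77°: θ ← -78° -77° = -155°
rotate link 1 by +42°: θ ← -155° +42° = -113°
rotate link 1 by -68°: θ ← -113° -68° = -181°
crank pin P = (r cos θ, r sin θ) = (-12.998020, 0.226881)
h = r sin θ − e = 0.226881 − 16 = -15.773119
x = r cos θ + √(L² − h²) = -12.998020 + 101.785111 = 88.787090

88.7871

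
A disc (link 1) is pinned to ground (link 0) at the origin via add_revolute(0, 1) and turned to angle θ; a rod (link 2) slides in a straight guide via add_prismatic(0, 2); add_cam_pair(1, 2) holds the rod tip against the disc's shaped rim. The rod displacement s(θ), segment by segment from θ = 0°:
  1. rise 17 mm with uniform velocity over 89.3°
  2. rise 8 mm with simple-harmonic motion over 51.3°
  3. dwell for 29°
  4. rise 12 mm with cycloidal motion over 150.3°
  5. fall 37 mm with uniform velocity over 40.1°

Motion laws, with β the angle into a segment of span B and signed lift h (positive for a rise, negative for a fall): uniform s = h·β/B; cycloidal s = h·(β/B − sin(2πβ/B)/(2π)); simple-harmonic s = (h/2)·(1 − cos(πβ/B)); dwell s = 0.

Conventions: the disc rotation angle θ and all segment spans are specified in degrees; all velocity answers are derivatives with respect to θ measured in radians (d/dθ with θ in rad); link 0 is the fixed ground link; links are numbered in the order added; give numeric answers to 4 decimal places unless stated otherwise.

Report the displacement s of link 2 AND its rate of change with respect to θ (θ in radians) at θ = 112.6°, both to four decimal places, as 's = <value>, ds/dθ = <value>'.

segment 1 (0° to 89.3°, uniform, h = 17) is passed completely: s = 0.0000 + (17) = 17.0000
θ = 112.6° falls in segment 2 (89.3° to 140.6°, simple-harmonic, h = 8): β = 112.6 − 89.3 = 23.3°, B = 51.3°; Δs = 8/2·(1 − cos(π·0.4542)) = 3.4263; s = 17.0000 + 3.4263 = 20.4263
velocity in seg [89.3°–140.6°] (simple-harmonic), θ in radians: β = 23.3° = 0.4067 rad, B = 51.3° = 0.8954 rad; ds/dθ = (πh/(2B)) sin(πβ/B) = (π·8/(2·0.8954)) sin(π·0.4542) = 13.889998 mm/rad

s = 20.4263, ds/dθ = 13.8900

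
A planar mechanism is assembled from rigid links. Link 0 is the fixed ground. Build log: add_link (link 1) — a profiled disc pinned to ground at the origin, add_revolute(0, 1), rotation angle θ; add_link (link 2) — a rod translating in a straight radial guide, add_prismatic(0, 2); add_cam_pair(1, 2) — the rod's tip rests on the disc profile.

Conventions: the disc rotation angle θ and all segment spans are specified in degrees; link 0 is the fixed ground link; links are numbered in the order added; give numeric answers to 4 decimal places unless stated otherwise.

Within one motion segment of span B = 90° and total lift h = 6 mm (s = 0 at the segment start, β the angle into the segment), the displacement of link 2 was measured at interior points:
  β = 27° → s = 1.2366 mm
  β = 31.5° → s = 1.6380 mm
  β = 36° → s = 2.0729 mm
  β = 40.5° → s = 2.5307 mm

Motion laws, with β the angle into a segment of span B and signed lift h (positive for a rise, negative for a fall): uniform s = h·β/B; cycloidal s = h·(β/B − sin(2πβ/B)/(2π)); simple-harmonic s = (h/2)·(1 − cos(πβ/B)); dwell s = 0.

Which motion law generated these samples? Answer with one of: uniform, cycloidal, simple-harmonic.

candidates at β/B = r: uniform s = h·r (linear in β); cycloidal s = h·(r − sin(2πr)/(2π)); simple-harmonic s = (h/2)(1 − cos(πr))
β=27°: printed 1.2366 | uniform 1.8000, cycloidal 0.8918, simple-harmonic 1.2366
β=31.5°: printed 1.6380 | uniform 2.1000, cycloidal 1.3274, simple-harmonic 1.6380
β=36°: printed 2.0729 | uniform 2.4000, cycloidal 1.8387, simple-harmonic 2.0729
β=40.5°: printed 2.5307 | uniform 2.7000, cycloidal 2.4049, simple-harmonic 2.5307
only one law matches every sample → simple-harmonic

simple-harmonic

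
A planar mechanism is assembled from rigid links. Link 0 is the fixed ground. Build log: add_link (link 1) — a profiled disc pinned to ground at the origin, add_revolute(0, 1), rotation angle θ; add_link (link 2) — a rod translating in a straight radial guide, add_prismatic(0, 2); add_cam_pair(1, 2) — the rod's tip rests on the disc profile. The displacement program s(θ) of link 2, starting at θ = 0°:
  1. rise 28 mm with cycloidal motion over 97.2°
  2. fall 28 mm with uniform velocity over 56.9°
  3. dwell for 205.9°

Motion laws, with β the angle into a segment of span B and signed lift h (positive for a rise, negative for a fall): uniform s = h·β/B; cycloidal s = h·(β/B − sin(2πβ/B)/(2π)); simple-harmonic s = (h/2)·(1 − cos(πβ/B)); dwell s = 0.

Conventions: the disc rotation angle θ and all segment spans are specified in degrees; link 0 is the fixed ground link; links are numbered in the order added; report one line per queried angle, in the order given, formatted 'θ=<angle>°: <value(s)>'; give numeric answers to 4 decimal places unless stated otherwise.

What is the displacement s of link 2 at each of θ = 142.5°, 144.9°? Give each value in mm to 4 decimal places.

seg 1 [0°–97.2°] cycloidal, h=28: full span → s += 28 → s = 28.0000
seg 2 [97.2°–154.1°] uniform, h=-28: θ=142.5° here. β=45.3, B=56.9. -28·45.3/56.9 = -22.2917 → s = 5.7083
seg 2 [97.2°–154.1°] uniform, h=-28: θ=144.9° here. β=47.7, B=56.9. -28·47.7/56.9 = -23.4728 → s = 4.5272

θ=142.5°: 5.7083
θ=144.9°: 4.5272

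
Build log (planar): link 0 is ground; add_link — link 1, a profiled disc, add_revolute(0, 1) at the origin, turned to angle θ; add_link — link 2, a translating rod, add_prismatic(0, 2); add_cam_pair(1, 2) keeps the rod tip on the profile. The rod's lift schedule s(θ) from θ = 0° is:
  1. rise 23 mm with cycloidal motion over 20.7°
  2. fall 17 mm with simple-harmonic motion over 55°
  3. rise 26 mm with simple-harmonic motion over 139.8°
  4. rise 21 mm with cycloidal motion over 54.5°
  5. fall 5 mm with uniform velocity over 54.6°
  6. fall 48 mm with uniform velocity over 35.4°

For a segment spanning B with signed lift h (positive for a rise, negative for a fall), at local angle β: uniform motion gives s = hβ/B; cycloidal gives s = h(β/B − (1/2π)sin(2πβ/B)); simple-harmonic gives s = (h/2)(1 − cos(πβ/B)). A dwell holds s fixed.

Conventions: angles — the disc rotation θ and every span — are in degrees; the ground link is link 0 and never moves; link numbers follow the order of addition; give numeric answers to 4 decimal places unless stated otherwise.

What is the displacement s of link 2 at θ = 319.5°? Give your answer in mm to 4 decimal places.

seg 1 [0°–20.7°] cycloidal, h=23: full span → s += 23 → s = 23.0000
seg 2 [20.7°–75.7°] simple-harmonic, h=-17: full span → s += -17 → s = 6.0000
seg 3 [75.7°–215.5°] simple-harmonic, h=26: full span → s += 26 → s = 32.0000
seg 4 [215.5°–270°] cycloidal, h=21: full span → s += 21 → s = 53.0000
seg 5 [270°–324.6°] uniform, h=-5: θ=319.5° here. β=49.5, B=54.6. -5·49.5/54.6 = -4.5330 → s = 48.4670

48.4670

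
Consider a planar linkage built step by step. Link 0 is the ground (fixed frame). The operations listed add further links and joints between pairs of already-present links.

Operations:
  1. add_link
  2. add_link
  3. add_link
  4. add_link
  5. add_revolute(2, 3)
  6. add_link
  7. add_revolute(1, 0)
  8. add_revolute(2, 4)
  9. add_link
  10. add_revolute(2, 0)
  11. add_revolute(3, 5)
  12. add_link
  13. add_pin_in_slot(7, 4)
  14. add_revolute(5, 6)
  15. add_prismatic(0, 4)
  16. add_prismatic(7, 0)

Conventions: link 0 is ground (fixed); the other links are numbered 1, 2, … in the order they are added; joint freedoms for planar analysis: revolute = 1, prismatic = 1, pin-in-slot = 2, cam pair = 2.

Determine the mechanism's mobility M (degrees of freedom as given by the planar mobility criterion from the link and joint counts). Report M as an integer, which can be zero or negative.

link 0 = ground. State L|J1|J2 = 1|0|0
+link1  2|0|0
+link2  3|0|0
+link3  4|0|0
+link4  5|0|0
R(2,3) f=1→J1  5|1|0
+link5  6|1|0
R(1,0) f=1→J1  6|2|0
R(2,4) f=1→J1  6|3|0
+link6  7|3|0
R(2,0) f=1→J1  7|4|0
R(3,5) f=1→J1  7|5|0
+link7  8|5|0
PS(7,4) f=2→J2  8|5|1
R(5,6) f=1→J1  8|6|1
P(0,4) f=1→J1  8|7|1
P(7,0) f=1→J1  8|8|1
M = 3(8−1)−2·8−1 = 21−16−1 = 4

M = 4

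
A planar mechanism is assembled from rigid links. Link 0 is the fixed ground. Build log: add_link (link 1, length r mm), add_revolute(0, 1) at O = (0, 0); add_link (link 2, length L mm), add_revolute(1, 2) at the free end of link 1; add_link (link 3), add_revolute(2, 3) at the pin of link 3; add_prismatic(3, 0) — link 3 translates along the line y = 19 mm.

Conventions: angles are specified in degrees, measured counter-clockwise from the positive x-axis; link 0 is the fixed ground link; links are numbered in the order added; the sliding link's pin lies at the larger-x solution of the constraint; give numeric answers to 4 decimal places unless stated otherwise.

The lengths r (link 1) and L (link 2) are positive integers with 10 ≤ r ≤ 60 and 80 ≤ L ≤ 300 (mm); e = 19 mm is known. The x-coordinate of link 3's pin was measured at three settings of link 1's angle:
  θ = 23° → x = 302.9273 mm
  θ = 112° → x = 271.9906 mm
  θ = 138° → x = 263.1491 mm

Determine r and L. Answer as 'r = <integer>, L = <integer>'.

constraint per measurement: (x − r cos θ)² + (r sin θ − e)² = L²
subtracting the θ₁ and θ₂ equations cancels the r² and L² terms:
r = (x₁² − x₂²) / (2[(x₁cos θ₁ + e sin θ₁) − (x₂cos θ₂ + e sin θ₂)]) = 24.0000 → r = 24
L² = (x₁ − r cos θ₁)² + (r sin θ₁ − e)² = 78960.9919 → L = 281.0000 → L = 281
check at θ₃=138°: x = 263.1491 (printed 263.1491) ✓

r = 24, L = 281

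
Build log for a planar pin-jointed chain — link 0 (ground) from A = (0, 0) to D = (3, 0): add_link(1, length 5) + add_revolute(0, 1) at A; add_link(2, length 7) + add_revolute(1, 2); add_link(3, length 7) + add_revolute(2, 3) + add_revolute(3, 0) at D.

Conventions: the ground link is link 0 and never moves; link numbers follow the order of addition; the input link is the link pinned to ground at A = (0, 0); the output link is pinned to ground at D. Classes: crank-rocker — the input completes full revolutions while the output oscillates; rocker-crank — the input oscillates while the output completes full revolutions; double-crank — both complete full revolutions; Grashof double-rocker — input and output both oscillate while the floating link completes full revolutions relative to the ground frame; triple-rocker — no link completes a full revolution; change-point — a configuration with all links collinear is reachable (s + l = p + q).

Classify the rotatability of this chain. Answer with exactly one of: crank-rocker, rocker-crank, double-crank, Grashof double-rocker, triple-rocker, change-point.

lengths: ground=3, input=5, coupler=7, output=7
sorted: s=3 (shortest), l=7 (longest), p+q=12
s + l = 10 vs p + q = 12
s + l < p + q (Grashof) with shortest = ground link → double-crank

double-crank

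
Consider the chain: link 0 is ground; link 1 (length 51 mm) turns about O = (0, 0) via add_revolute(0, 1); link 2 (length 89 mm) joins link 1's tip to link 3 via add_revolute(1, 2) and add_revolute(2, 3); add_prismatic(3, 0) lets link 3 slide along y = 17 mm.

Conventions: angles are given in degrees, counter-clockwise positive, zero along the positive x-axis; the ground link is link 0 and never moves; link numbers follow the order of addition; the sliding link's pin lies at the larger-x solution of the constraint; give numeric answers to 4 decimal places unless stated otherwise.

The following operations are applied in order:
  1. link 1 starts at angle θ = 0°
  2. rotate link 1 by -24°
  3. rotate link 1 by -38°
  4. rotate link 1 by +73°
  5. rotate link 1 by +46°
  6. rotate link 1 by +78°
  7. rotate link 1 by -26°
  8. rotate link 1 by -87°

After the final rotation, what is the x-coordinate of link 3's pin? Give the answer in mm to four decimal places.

geometry: r = 51 mm, L = 89 mm, e = 17 mm; θ starts at 0°
rotate link 1 by -24°: θ ← 0° -24° = -24°
rotate link 1 by -38°: θ ← -24° -38° = -62°
rotate link 1 by +73°: θ ← -62° +73° = 11°
rotate link 1 by +46°: θ ← 11° +46° = 57°
rotate link 1 by +78°: θ ← 57° +78° = 135°
rotate link 1 by -26°: θ ← 135° -26° = 109°
rotate link 1 by -87°: θ ← 109° -87° = 22°
crank pin P = (r cos θ, r sin θ) = (47.286377, 19.104936)
h = r sin θ − e = 19.104936 − 17 = 2.104936
x = r cos θ + √(L² − h²) = 47.286377 + 88.975105 = 136.261481

136.2615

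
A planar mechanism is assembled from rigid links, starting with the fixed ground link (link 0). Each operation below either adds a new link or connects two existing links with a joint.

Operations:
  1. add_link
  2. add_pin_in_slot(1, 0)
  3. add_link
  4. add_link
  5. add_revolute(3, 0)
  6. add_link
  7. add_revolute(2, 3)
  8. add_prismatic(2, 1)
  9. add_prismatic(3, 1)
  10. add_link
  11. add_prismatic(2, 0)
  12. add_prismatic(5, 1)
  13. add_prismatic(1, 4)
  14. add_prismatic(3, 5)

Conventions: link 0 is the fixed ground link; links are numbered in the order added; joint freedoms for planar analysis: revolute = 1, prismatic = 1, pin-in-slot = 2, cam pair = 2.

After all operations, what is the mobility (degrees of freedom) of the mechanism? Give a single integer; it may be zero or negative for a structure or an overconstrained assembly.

ground; <1,0,0>
#1 <2,0,0>
PS:1↔0 J2 <2,0,1>
#2 <3,0,1>
#3 <4,0,1>
R:3↔0 J1 <4,1,1>
#4 <5,1,1>
R:2↔3 J1 <5,2,1>
P:2↔1 J1 <5,3,1>
P:3↔1 J1 <5,4,1>
#5 <6,4,1>
P:2↔0 J1 <6,5,1>
P:5↔1 J1 <6,6,1>
P:1↔4 J1 <6,7,1>
P:3↔5 J1 <6,8,1>
3×5 − 2×8 − 1×1 = -2

M = -2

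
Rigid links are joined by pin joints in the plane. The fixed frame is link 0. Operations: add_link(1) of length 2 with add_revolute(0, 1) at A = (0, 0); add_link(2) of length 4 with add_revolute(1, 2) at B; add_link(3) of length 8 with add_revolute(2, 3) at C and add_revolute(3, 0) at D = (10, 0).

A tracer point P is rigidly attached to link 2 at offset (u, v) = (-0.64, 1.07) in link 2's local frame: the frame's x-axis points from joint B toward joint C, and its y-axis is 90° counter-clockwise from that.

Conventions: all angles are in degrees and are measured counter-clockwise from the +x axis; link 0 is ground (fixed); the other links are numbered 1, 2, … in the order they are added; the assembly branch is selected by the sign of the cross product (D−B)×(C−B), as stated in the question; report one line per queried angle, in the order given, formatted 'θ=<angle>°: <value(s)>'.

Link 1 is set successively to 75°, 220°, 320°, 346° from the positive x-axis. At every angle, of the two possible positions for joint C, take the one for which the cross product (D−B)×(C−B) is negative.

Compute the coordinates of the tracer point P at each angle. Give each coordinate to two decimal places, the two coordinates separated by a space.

A=(0,0), D=(10.00,0)
θ=75°: B = A + 2.00·(cos75°, sin75°) = (0.5176, 1.9319)
θ=75°: |BD| = 9.6772
θ=75°: circle(B,4.00) ∩ circle(D,8.00): a=2.3585, h=3.2307
θ=75°:   candidates: C₊=(3.4736,4.6267) cross=31.264; C₋=(2.1837,-1.7047) cross=-31.264
θ=75°:   branch - wants cross < 0 → take C=(2.1837,-1.7047) (cross=-31.264)
θ=75°: ex = (C−B)/|BC| = (0.4165,-0.9091); ey = (0.9091,0.4165)
θ=75°: P = B + -0.64·ex + 1.07·ey = (1.2238,2.9594)
θ=220°: B = A + 2.00·(cos220°, sin220°) = (-1.5321, -1.2856)
θ=220°: |BD| = 11.6035
θ=220°: circle(B,4.00) ∩ circle(D,8.00): a=3.7334, h=1.4358
θ=220°:   candidates: C₊=(2.0193,0.5550) cross=16.660; C₋=(2.3374,-2.2989) cross=-16.660
θ=220°:   branch - wants cross < 0 → take C=(2.3374,-2.2989) (cross=-16.660)
θ=220°: ex = (C−B)/|BC| = (0.9674,-0.2533); ey = (0.2533,0.9674)
θ=220°: P = B + -0.64·ex + 1.07·ey = (-1.8801,-0.0883)
θ=320°: B = A + 2.00·(cos320°, sin320°) = (1.5321, -1.2856)
θ=320°: |BD| = 8.5649
θ=320°: circle(B,4.00) ∩ circle(D,8.00): a=1.4804, h=3.7160
θ=320°:   candidates: C₊=(2.4379,2.6105) cross=31.827; C₋=(3.5534,-4.7373) cross=-31.827
θ=320°:   branch - wants cross < 0 → take C=(3.5534,-4.7373) (cross=-31.827)
θ=320°: ex = (C−B)/|BC| = (0.5053,-0.8629); ey = (0.8629,0.5053)
θ=320°: P = B + -0.64·ex + 1.07·ey = (2.1320,-0.1926)
θ=346°: B = A + 2.00·(cos346°, sin346°) = (1.9406, -0.4838)
θ=346°: |BD| = 8.0739
θ=346°: circle(B,4.00) ∩ circle(D,8.00): a=1.0644, h=3.8558
θ=346°:   candidates: C₊=(2.7720,3.4288) cross=31.131; C₋=(3.2342,-4.2689) cross=-31.131
θ=346°:   branch - wants cross < 0 → take C=(3.2342,-4.2689) (cross=-31.131)
θ=346°: ex = (C−B)/|BC| = (0.3234,-0.9463); ey = (0.9463,0.3234)
θ=346°: P = B + -0.64·ex + 1.07·ey = (2.7461,0.4678)

θ=75°: 1.22 2.96
θ=220°: -1.88 -0.09
θ=320°: 2.13 -0.19
θ=346°: 2.75 0.47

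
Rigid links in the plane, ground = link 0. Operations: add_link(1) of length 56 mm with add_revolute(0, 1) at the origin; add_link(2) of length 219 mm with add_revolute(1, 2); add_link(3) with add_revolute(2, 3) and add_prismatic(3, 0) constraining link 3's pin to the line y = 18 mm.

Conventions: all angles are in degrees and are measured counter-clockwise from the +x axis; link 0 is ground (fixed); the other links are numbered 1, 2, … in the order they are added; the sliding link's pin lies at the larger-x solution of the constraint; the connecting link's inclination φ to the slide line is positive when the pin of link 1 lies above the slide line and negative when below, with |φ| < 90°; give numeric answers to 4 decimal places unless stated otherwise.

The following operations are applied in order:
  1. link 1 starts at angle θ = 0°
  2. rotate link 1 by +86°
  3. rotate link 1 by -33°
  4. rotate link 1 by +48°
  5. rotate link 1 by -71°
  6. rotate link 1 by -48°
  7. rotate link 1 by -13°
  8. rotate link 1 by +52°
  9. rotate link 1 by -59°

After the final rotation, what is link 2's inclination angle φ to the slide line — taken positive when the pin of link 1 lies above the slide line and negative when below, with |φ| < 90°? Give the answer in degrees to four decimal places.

geometry: r = 56 mm, L = 219 mm, e = 18 mm; θ starts at 0°
rotate link 1 by +86°: θ ← 0° +86° = 86°
rotate link 1 by -33°: θ ← 86° -33° = 53°
rotate link 1 by +48°: θ ← 53° +48° = 101°
rotate link 1 by -71°: θ ← 101° -71° = 30°
rotate link 1 by -48°: θ ← 30° -48° = -18°
rotate link 1 by -13°: θ ← -18° -13° = -31°
rotate link 1 by +52°: θ ← -31° +52° = 21°
rotate link 1 by -59°: θ ← 21° -59° = -38°
h = r sin θ − e = -34.477043 − 18 = -52.477043
sin φ = h / L = -52.477043 / 219 = -0.23962120
φ = arcsin(-0.23962120) = -13.864184°

-13.8642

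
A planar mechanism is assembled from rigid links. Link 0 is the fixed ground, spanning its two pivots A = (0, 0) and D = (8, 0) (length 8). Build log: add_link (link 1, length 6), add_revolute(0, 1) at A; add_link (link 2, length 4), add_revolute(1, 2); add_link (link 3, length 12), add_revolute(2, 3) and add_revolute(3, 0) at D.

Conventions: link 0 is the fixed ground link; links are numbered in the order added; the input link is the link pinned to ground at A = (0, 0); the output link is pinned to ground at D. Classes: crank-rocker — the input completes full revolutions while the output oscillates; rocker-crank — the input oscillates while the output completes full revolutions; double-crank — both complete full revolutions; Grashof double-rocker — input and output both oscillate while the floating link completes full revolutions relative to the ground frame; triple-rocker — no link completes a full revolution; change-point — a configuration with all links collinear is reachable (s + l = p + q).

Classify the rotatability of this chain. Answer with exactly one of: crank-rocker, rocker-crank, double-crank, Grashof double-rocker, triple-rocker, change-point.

lengths: ground=8, input=6, coupler=4, output=12
sorted: s=4 (shortest), l=12 (longest), p+q=14
s + l = 16 vs p + q = 14
s + l > p + q → non-Grashof → no link fully rotates → triple-rocker

triple-rocker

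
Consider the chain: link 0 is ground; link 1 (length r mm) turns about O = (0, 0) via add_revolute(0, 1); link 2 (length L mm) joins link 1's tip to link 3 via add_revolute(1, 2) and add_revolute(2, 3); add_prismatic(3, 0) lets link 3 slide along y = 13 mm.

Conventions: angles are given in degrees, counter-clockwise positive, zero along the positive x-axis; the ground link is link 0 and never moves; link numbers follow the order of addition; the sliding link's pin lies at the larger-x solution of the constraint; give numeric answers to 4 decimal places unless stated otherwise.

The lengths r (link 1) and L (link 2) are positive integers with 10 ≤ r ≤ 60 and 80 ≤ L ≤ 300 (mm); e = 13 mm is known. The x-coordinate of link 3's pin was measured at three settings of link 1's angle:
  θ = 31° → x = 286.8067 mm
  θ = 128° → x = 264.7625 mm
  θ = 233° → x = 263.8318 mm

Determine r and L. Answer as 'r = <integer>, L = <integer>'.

constraint per measurement: (x − r cos θ)² + (r sin θ − e)² = L²
subtracting the θ₁ and θ₂ equations cancels the r² and L² terms:
r = (x₁² − x₂²) / (2[(x₁cos θ₁ + e sin θ₁) − (x₂cos θ₂ + e sin θ₂)]) = 15.0000 → r = 15
L² = (x₁ − r cos θ₁)² + (r sin θ₁ − e)² = 75075.9786 → L = 274.0000 → L = 274
check at θ₃=233°: x = 263.8318 (printed 263.8318) ✓

r = 15, L = 274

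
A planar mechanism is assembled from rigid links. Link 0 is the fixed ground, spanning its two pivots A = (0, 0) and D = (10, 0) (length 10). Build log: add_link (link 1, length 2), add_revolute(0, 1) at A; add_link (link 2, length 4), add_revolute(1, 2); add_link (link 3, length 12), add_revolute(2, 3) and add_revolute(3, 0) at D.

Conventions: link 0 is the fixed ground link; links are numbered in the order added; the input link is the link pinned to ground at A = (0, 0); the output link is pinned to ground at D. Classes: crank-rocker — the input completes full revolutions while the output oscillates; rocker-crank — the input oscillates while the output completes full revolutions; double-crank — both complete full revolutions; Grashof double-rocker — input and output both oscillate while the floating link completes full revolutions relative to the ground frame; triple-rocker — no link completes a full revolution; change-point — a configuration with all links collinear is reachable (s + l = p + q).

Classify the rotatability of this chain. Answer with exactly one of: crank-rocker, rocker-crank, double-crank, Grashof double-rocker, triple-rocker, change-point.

lengths: ground=10, input=2, coupler=4, output=12
sorted: s=2 (shortest), l=12 (longest), p+q=14
s + l = 14 vs p + q = 14
s + l = p + q → change-point (collinear configuration reachable)

change-point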